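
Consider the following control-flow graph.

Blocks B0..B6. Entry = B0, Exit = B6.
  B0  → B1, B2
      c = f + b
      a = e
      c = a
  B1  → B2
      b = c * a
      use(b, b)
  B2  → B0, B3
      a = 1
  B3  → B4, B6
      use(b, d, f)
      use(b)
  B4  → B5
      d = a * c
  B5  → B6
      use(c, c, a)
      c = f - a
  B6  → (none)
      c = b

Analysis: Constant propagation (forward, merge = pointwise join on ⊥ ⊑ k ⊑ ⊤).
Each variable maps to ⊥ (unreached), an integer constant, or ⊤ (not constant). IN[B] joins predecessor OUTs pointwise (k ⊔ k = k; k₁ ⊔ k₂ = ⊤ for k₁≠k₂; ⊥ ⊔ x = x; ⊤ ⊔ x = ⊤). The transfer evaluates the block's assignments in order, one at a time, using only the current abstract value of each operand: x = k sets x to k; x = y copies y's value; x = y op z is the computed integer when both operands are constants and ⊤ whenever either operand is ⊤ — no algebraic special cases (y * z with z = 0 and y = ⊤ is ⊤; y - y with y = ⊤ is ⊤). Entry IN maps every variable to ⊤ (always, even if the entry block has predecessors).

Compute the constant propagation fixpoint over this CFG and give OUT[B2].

Answer: {a: 1, b: ⊤, c: ⊤, d: ⊤, e: ⊤, f: ⊤}

Derivation:
Per-block solution:
  B0: | IN=(all ⊤) | OUT=(all ⊤)
  B1: | IN=(all ⊤) | OUT=(all ⊤)
  B2: | IN=(all ⊤) | OUT={a:1; rest ⊤}
  B3: | IN={a:1; rest ⊤} | OUT={a:1; rest ⊤}
  B4: | IN={a:1; rest ⊤} | OUT={a:1; rest ⊤}
  B5: | IN={a:1; rest ⊤} | OUT={a:1; rest ⊤}
  B6: | IN={a:1; rest ⊤} | OUT={a:1; rest ⊤}

Merge at B2: IN[B2] = OUT[B0] ⊔ OUT[B1] = {a: ⊤, b: ⊤, c: ⊤, d: ⊤, e: ⊤, f: ⊤}
Applying B2's transfer function to that IN value gives OUT[B2] (row B2 above).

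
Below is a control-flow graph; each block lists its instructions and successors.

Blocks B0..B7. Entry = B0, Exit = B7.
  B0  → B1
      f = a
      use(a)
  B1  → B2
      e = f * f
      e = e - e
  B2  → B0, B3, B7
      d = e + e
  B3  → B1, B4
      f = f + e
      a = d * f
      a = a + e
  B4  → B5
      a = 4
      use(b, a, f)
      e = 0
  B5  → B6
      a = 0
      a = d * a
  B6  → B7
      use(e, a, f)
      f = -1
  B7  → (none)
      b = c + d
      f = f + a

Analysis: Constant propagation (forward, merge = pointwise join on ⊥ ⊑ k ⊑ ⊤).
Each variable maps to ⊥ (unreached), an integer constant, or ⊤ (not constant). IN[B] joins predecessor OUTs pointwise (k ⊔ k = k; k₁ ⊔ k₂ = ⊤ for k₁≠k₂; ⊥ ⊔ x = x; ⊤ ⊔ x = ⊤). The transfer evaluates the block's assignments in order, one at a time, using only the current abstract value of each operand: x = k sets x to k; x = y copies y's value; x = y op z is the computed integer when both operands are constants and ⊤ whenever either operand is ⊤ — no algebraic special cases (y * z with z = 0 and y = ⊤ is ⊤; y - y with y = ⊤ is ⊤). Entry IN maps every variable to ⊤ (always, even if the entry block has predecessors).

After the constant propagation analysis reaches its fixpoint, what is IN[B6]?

Per-block solution:
  B0:  IN=(all ⊤)  OUT=(all ⊤)
  B1:  IN=(all ⊤)  OUT=(all ⊤)
  B2:  IN=(all ⊤)  OUT=(all ⊤)
  B3:  IN=(all ⊤)  OUT=(all ⊤)
  B4:  IN=(all ⊤)  OUT={a:4, e:0; rest ⊤}
  B5:  IN={a:4, e:0; rest ⊤}  OUT={e:0; rest ⊤}
  B6:  IN={e:0; rest ⊤}  OUT={e:0, f:-1; rest ⊤}
  B7:  IN=(all ⊤)  OUT=(all ⊤)

Merge at B6: IN[B6] = OUT[B5] = {a: ⊤, b: ⊤, c: ⊤, d: ⊤, e: 0, f: ⊤}

Answer: {a: ⊤, b: ⊤, c: ⊤, d: ⊤, e: 0, f: ⊤}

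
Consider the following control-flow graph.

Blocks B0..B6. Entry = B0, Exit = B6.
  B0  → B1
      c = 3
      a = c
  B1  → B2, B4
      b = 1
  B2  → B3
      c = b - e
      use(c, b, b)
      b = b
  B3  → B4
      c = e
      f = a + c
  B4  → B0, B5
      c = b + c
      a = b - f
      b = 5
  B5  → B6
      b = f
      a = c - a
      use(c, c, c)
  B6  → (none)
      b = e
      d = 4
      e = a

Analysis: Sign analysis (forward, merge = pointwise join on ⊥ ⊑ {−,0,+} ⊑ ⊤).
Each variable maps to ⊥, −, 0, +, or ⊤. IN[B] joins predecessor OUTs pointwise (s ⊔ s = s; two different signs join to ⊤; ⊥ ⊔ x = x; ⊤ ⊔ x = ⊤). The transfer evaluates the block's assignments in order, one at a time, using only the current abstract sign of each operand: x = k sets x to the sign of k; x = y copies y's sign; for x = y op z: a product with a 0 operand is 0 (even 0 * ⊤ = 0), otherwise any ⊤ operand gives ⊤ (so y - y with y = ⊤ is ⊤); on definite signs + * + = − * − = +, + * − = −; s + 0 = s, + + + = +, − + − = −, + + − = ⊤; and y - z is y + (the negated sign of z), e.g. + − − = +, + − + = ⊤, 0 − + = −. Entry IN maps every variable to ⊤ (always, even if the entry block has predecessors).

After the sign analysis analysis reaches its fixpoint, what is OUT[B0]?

Answer: {a: +, b: ⊤, c: +, d: ⊤, e: ⊤, f: ⊤}

Trace:
Converged values:
  B0:   IN=(all ⊤)   OUT={a:+, c:+; rest ⊤}
  B1:   IN={a:+, c:+; rest ⊤}   OUT={a:+, b:+, c:+; rest ⊤}
  B2:   IN={a:+, b:+, c:+; rest ⊤}   OUT={a:+, b:+; rest ⊤}
  B3:   IN={a:+, b:+; rest ⊤}   OUT={a:+, b:+; rest ⊤}
  B4:   IN={a:+, b:+; rest ⊤}   OUT={b:+; rest ⊤}
  B5:   IN={b:+; rest ⊤}   OUT=(all ⊤)
  B6:   IN=(all ⊤)   OUT={d:+; rest ⊤}

Merge at B0 (entry node, so the boundary value (all ⊤) is joined with the incoming edge(s)): IN[B0] = (all ⊤) ⊔ OUT[B4] = {a: ⊤, b: ⊤, c: ⊤, d: ⊤, e: ⊤, f: ⊤}
Applying B0's transfer function to that IN value gives OUT[B0] (row B0 above).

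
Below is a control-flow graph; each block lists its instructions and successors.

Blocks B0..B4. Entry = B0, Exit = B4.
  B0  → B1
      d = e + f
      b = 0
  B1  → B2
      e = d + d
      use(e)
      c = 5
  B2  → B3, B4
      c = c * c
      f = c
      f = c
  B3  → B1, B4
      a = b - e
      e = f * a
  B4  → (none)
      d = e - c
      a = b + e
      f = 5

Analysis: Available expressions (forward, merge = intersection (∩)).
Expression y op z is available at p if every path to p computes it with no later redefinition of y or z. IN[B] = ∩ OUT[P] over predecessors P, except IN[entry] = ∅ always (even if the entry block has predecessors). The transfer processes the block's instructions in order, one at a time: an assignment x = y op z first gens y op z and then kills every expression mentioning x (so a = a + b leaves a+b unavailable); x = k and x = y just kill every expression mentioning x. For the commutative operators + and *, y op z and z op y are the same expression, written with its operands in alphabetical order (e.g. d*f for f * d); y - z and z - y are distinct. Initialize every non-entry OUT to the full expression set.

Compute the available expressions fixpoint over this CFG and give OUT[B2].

Answer: {d+d}

Trace:
Converged values:
  B0:   IN={}   OUT={e+f}
  B1:   IN={}   OUT={d+d}
  B2:   IN={d+d}   OUT={d+d}
  B3:   IN={d+d}   OUT={a*f, d+d}
  B4:   IN={d+d}   OUT={b+e, e-c}

Merge at B2: IN[B2] = OUT[B1] = {d+d}
Applying B2's transfer function to that IN value gives OUT[B2] (row B2 above).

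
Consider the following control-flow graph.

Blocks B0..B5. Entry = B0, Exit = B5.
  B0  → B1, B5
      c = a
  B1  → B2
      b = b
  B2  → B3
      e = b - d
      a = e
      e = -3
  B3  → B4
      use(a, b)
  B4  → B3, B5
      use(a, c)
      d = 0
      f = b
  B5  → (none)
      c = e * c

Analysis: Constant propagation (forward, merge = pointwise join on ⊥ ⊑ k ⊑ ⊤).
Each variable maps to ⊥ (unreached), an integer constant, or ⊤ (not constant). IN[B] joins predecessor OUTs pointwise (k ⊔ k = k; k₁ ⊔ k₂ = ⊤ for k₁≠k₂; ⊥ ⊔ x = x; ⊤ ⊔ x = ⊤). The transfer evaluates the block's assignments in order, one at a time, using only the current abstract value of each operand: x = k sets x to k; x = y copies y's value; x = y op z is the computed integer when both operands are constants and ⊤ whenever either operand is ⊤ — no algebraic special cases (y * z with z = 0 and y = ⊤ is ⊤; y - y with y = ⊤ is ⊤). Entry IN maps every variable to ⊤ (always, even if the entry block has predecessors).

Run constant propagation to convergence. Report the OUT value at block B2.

Converged values:
  B0:  IN=(all ⊤)  OUT=(all ⊤)
  B1:  IN=(all ⊤)  OUT=(all ⊤)
  B2:  IN=(all ⊤)  OUT={e:-3; rest ⊤}
  B3:  IN={e:-3; rest ⊤}  OUT={e:-3; rest ⊤}
  B4:  IN={e:-3; rest ⊤}  OUT={d:0, e:-3; rest ⊤}
  B5:  IN=(all ⊤)  OUT=(all ⊤)

Merge at B2: IN[B2] = OUT[B1] = {a: ⊤, b: ⊤, c: ⊤, d: ⊤, e: ⊤, f: ⊤}
Applying B2's transfer function to that IN value gives OUT[B2] (row B2 above).

Answer: {a: ⊤, b: ⊤, c: ⊤, d: ⊤, e: -3, f: ⊤}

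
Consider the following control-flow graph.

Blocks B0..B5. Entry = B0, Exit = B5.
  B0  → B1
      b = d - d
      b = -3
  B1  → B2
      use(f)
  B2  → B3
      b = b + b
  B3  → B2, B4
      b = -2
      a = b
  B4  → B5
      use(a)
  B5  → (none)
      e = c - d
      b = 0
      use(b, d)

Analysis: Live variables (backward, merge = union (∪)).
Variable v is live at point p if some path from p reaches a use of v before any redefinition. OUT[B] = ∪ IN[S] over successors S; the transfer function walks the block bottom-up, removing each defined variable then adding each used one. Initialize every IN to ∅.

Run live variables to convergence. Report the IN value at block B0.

Answer: {c, d, f}

Working:
Per-block solution:
  B0:  IN={c, d, f}  OUT={b, c, d, f}
  B1:  IN={b, c, d, f}  OUT={b, c, d}
  B2:  IN={b, c, d}  OUT={c, d}
  B3:  IN={c, d}  OUT={a, b, c, d}
  B4:  IN={a, c, d}  OUT={c, d}
  B5:  IN={c, d}  OUT={}

Merge at B0: OUT[B0] = IN[B1] = {b, c, d, f}
Applying B0's transfer function to that OUT value gives IN[B0] (row B0 above).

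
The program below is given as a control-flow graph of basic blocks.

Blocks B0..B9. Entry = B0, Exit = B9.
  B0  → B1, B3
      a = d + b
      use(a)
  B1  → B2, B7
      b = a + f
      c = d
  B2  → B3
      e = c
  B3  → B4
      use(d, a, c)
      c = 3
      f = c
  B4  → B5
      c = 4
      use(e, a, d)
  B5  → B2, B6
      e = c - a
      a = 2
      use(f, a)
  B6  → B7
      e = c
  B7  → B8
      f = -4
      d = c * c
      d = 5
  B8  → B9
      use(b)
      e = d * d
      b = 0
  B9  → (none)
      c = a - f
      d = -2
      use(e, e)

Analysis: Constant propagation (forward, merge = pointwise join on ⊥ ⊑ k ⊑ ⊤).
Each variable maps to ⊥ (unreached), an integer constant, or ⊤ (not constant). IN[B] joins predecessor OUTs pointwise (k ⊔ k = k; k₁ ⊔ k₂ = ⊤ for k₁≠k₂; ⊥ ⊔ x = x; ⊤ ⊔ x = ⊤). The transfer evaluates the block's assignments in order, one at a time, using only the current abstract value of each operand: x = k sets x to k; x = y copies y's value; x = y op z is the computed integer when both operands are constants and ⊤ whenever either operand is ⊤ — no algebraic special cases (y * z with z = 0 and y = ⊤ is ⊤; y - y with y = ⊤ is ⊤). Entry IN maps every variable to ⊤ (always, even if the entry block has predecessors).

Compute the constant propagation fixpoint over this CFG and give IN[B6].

Converged values:
  B0: | IN=(all ⊤) | OUT=(all ⊤)
  B1: | IN=(all ⊤) | OUT=(all ⊤)
  B2: | IN=(all ⊤) | OUT=(all ⊤)
  B3: | IN=(all ⊤) | OUT={c:3, f:3; rest ⊤}
  B4: | IN={c:3, f:3; rest ⊤} | OUT={c:4, f:3; rest ⊤}
  B5: | IN={c:4, f:3; rest ⊤} | OUT={a:2, c:4, f:3; rest ⊤}
  B6: | IN={a:2, c:4, f:3; rest ⊤} | OUT={a:2, c:4, e:4, f:3; rest ⊤}
  B7: | IN=(all ⊤) | OUT={d:5, f:-4; rest ⊤}
  B8: | IN={d:5, f:-4; rest ⊤} | OUT={b:0, d:5, e:25, f:-4; rest ⊤}
  B9: | IN={b:0, d:5, e:25, f:-4; rest ⊤} | OUT={b:0, d:-2, e:25, f:-4; rest ⊤}

Merge at B6: IN[B6] = OUT[B5] = {a: 2, b: ⊤, c: 4, d: ⊤, e: ⊤, f: 3}

Answer: {a: 2, b: ⊤, c: 4, d: ⊤, e: ⊤, f: 3}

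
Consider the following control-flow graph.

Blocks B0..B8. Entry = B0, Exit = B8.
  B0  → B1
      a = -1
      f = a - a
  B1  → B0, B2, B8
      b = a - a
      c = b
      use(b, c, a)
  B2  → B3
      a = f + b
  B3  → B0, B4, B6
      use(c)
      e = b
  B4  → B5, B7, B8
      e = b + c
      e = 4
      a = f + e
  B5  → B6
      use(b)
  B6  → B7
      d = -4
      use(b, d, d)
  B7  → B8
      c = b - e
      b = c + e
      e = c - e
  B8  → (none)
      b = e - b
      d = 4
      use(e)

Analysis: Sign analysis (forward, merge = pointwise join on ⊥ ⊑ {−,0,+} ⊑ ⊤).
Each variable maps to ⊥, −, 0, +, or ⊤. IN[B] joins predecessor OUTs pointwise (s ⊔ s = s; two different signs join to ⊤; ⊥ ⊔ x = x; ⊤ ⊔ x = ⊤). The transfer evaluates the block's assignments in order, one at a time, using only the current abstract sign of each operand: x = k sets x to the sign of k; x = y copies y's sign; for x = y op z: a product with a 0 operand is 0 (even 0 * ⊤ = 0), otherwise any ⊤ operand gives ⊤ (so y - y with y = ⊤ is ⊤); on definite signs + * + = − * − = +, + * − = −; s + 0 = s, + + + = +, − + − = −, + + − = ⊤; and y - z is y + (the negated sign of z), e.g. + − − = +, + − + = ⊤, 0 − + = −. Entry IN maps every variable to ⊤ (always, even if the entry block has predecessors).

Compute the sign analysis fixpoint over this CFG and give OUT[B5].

Per-block solution:
  B0:   IN=(all ⊤)   OUT={a:-; rest ⊤}
  B1:   IN={a:-; rest ⊤}   OUT={a:-; rest ⊤}
  B2:   IN={a:-; rest ⊤}   OUT=(all ⊤)
  B3:   IN=(all ⊤)   OUT=(all ⊤)
  B4:   IN=(all ⊤)   OUT={e:+; rest ⊤}
  B5:   IN={e:+; rest ⊤}   OUT={e:+; rest ⊤}
  B6:   IN=(all ⊤)   OUT={d:-; rest ⊤}
  B7:   IN=(all ⊤)   OUT=(all ⊤)
  B8:   IN=(all ⊤)   OUT={d:+; rest ⊤}

Merge at B5: IN[B5] = OUT[B4] = {a: ⊤, b: ⊤, c: ⊤, d: ⊤, e: +, f: ⊤}
Applying B5's transfer function to that IN value gives OUT[B5] (row B5 above).

Answer: {a: ⊤, b: ⊤, c: ⊤, d: ⊤, e: +, f: ⊤}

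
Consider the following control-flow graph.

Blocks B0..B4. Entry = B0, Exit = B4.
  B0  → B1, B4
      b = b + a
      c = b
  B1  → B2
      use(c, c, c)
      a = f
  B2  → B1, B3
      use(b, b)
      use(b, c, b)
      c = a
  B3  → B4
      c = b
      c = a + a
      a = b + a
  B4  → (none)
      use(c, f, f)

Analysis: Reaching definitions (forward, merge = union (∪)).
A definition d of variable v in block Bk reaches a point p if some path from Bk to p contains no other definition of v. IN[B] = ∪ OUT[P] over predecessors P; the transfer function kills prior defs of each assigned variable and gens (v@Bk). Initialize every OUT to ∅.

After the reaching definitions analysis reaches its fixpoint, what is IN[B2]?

Converged values:
  B0:  IN={}  OUT={b@B0, c@B0}
  B1:  IN={a@B1, b@B0, c@B0, c@B2}  OUT={a@B1, b@B0, c@B0, c@B2}
  B2:  IN={a@B1, b@B0, c@B0, c@B2}  OUT={a@B1, b@B0, c@B2}
  B3:  IN={a@B1, b@B0, c@B2}  OUT={a@B3, b@B0, c@B3}
  B4:  IN={a@B3, b@B0, c@B0, c@B3}  OUT={a@B3, b@B0, c@B0, c@B3}

Merge at B2: IN[B2] = OUT[B1] = {a@B1, b@B0, c@B0, c@B2}

Answer: {a@B1, b@B0, c@B0, c@B2}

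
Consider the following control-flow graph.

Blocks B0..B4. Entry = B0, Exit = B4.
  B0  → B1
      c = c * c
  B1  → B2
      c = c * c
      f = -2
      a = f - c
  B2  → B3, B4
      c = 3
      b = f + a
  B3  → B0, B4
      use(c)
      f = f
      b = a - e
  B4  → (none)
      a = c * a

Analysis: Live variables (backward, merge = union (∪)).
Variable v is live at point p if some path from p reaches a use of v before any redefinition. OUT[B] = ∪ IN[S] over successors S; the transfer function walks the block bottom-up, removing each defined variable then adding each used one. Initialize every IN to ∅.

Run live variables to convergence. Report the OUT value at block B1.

Fixpoint table:
  B0:   IN={c, e}   OUT={c, e}
  B1:   IN={c, e}   OUT={a, e, f}
  B2:   IN={a, e, f}   OUT={a, c, e, f}
  B3:   IN={a, c, e, f}   OUT={a, c, e}
  B4:   IN={a, c}   OUT={}

Merge at B1: OUT[B1] = IN[B2] = {a, e, f}

Answer: {a, e, f}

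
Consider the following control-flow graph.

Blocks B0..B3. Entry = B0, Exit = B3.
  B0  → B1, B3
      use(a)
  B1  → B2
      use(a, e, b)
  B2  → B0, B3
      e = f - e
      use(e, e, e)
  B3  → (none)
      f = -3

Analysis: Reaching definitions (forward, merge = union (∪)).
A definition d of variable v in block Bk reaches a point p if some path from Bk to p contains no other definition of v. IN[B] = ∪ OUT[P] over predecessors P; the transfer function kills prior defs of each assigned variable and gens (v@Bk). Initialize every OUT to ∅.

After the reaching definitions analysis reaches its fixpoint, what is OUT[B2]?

Answer: {e@B2}

Trace:
Fixpoint table:
  B0:   IN={e@B2}   OUT={e@B2}
  B1:   IN={e@B2}   OUT={e@B2}
  B2:   IN={e@B2}   OUT={e@B2}
  B3:   IN={e@B2}   OUT={e@B2, f@B3}

Merge at B2: IN[B2] = OUT[B1] = {e@B2}
Applying B2's transfer function to that IN value gives OUT[B2] (row B2 above).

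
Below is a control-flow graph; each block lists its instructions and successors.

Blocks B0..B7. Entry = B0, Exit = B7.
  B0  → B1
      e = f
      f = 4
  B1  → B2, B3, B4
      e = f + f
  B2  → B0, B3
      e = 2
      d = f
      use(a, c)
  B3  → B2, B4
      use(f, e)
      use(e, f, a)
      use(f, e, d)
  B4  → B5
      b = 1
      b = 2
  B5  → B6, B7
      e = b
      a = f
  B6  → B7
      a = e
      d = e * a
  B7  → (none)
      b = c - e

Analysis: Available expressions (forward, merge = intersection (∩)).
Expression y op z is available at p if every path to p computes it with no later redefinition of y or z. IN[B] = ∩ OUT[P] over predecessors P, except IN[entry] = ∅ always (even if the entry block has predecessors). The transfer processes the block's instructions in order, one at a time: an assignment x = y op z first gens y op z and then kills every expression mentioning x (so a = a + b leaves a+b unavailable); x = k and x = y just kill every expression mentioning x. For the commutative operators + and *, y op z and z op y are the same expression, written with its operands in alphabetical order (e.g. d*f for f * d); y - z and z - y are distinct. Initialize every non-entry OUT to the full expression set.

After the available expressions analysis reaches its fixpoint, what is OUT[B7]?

Per-block solution:
  B0:   IN={}   OUT={}
  B1:   IN={}   OUT={f+f}
  B2:   IN={f+f}   OUT={f+f}
  B3:   IN={f+f}   OUT={f+f}
  B4:   IN={f+f}   OUT={f+f}
  B5:   IN={f+f}   OUT={f+f}
  B6:   IN={f+f}   OUT={a*e, f+f}
  B7:   IN={f+f}   OUT={c-e, f+f}

Merge at B7: IN[B7] = OUT[B5] ∩ OUT[B6] = {f+f}
Applying B7's transfer function to that IN value gives OUT[B7] (row B7 above).

Answer: {c-e, f+f}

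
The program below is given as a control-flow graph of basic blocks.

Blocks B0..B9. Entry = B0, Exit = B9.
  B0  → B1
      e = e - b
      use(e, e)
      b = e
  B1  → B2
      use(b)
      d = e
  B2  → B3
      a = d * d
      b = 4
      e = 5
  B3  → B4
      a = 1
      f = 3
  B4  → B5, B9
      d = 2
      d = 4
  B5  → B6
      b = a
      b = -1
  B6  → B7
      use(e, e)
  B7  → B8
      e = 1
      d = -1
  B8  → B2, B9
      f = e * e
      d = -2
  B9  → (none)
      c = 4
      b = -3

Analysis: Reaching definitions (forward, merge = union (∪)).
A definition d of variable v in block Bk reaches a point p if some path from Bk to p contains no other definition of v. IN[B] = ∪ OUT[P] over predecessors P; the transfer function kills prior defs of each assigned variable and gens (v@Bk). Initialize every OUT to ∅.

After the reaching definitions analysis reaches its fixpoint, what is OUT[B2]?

Answer: {a@B2, b@B2, d@B1, d@B8, e@B2, f@B8}

Derivation:
Converged values:
  B0:  IN={}  OUT={b@B0, e@B0}
  B1:  IN={b@B0, e@B0}  OUT={b@B0, d@B1, e@B0}
  B2:  IN={a@B3, b@B0, b@B5, d@B1, d@B8, e@B0, e@B7, f@B8}  OUT={a@B2, b@B2, d@B1, d@B8, e@B2, f@B8}
  B3:  IN={a@B2, b@B2, d@B1, d@B8, e@B2, f@B8}  OUT={a@B3, b@B2, d@B1, d@B8, e@B2, f@B3}
  B4:  IN={a@B3, b@B2, d@B1, d@B8, e@B2, f@B3}  OUT={a@B3, b@B2, d@B4, e@B2, f@B3}
  B5:  IN={a@B3, b@B2, d@B4, e@B2, f@B3}  OUT={a@B3, b@B5, d@B4, e@B2, f@B3}
  B6:  IN={a@B3, b@B5, d@B4, e@B2, f@B3}  OUT={a@B3, b@B5, d@B4, e@B2, f@B3}
  B7:  IN={a@B3, b@B5, d@B4, e@B2, f@B3}  OUT={a@B3, b@B5, d@B7, e@B7, f@B3}
  B8:  IN={a@B3, b@B5, d@B7, e@B7, f@B3}  OUT={a@B3, b@B5, d@B8, e@B7, f@B8}
  B9:  IN={a@B3, b@B2, b@B5, d@B4, d@B8, e@B2, e@B7, f@B3, f@B8}  OUT={a@B3, b@B9, c@B9, d@B4, d@B8, e@B2, e@B7, f@B3, f@B8}

Merge at B2: IN[B2] = OUT[B1] ⊔ OUT[B8] = {a@B3, b@B0, b@B5, d@B1, d@B8, e@B0, e@B7, f@B8}
Applying B2's transfer function to that IN value gives OUT[B2] (row B2 above).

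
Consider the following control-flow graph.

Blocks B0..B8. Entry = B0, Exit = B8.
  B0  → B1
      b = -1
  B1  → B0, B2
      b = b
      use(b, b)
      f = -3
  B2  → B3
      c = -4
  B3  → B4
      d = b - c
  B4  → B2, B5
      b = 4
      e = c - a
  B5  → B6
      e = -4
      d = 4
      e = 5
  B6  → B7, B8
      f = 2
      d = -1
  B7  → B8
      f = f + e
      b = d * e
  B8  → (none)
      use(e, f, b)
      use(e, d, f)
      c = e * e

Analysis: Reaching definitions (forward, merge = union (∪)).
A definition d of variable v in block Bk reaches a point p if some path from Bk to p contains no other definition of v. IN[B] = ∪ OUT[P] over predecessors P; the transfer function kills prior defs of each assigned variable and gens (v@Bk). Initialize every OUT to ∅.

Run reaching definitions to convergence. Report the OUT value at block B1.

Answer: {b@B1, f@B1}

Working:
Converged values:
  B0:  IN={b@B1, f@B1}  OUT={b@B0, f@B1}
  B1:  IN={b@B0, f@B1}  OUT={b@B1, f@B1}
  B2:  IN={b@B1, b@B4, c@B2, d@B3, e@B4, f@B1}  OUT={b@B1, b@B4, c@B2, d@B3, e@B4, f@B1}
  B3:  IN={b@B1, b@B4, c@B2, d@B3, e@B4, f@B1}  OUT={b@B1, b@B4, c@B2, d@B3, e@B4, f@B1}
  B4:  IN={b@B1, b@B4, c@B2, d@B3, e@B4, f@B1}  OUT={b@B4, c@B2, d@B3, e@B4, f@B1}
  B5:  IN={b@B4, c@B2, d@B3, e@B4, f@B1}  OUT={b@B4, c@B2, d@B5, e@B5, f@B1}
  B6:  IN={b@B4, c@B2, d@B5, e@B5, f@B1}  OUT={b@B4, c@B2, d@B6, e@B5, f@B6}
  B7:  IN={b@B4, c@B2, d@B6, e@B5, f@B6}  OUT={b@B7, c@B2, d@B6, e@B5, f@B7}
  B8:  IN={b@B4, b@B7, c@B2, d@B6, e@B5, f@B6, f@B7}  OUT={b@B4, b@B7, c@B8, d@B6, e@B5, f@B6, f@B7}

Merge at B1: IN[B1] = OUT[B0] = {b@B0, f@B1}
Applying B1's transfer function to that IN value gives OUT[B1] (row B1 above).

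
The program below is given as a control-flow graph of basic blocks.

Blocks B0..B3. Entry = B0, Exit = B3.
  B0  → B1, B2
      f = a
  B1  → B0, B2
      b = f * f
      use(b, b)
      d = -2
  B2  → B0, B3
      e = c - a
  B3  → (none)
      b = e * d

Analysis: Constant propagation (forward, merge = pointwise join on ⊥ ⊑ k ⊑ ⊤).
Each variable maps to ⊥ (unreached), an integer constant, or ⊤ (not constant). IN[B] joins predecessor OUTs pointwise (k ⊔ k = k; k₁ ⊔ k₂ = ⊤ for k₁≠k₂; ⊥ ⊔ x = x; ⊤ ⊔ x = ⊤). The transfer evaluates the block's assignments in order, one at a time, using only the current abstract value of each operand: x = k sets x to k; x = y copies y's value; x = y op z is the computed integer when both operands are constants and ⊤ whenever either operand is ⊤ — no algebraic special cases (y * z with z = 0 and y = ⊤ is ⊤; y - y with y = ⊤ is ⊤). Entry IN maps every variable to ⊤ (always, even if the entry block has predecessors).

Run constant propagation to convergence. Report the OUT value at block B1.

Answer: {a: ⊤, b: ⊤, c: ⊤, d: -2, e: ⊤, f: ⊤}

Derivation:
Fixpoint table:
  B0:   IN=(all ⊤)   OUT=(all ⊤)
  B1:   IN=(all ⊤)   OUT={d:-2; rest ⊤}
  B2:   IN=(all ⊤)   OUT=(all ⊤)
  B3:   IN=(all ⊤)   OUT=(all ⊤)

Merge at B1: IN[B1] = OUT[B0] = {a: ⊤, b: ⊤, c: ⊤, d: ⊤, e: ⊤, f: ⊤}
Applying B1's transfer function to that IN value gives OUT[B1] (row B1 above).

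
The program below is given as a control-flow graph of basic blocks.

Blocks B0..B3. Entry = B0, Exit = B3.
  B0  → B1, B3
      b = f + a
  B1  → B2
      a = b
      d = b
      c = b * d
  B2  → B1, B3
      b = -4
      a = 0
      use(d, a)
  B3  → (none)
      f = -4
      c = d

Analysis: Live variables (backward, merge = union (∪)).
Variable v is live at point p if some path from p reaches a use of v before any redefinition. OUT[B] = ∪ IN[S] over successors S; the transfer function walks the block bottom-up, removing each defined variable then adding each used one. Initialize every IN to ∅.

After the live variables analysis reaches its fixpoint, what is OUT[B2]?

Per-block solution:
  B0:  IN={a, d, f}  OUT={b, d}
  B1:  IN={b}  OUT={d}
  B2:  IN={d}  OUT={b, d}
  B3:  IN={d}  OUT={}

Merge at B2: OUT[B2] = IN[B1] ⊔ IN[B3] = {b, d}

Answer: {b, d}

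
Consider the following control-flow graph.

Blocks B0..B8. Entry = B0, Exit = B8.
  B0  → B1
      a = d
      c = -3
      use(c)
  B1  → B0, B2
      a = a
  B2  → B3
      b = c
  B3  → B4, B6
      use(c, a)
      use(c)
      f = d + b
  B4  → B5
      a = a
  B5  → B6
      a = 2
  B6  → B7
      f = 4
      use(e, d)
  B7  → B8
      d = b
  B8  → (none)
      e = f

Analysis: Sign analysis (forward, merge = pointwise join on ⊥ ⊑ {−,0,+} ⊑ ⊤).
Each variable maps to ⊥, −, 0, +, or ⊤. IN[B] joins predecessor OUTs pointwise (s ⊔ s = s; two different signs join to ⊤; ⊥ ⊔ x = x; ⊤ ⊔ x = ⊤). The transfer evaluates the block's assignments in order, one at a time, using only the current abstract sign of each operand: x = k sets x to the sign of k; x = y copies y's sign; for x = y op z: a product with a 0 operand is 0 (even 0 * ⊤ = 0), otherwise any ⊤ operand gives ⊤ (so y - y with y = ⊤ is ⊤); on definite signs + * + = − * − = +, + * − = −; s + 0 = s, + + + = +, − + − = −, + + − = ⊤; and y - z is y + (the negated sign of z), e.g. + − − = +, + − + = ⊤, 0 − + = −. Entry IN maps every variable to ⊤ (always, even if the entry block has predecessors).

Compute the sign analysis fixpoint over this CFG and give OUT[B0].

Answer: {a: ⊤, b: ⊤, c: -, d: ⊤, e: ⊤, f: ⊤}

Working:
Converged values:
  B0:   IN=(all ⊤)   OUT={c:-; rest ⊤}
  B1:   IN={c:-; rest ⊤}   OUT={c:-; rest ⊤}
  B2:   IN={c:-; rest ⊤}   OUT={b:-, c:-; rest ⊤}
  B3:   IN={b:-, c:-; rest ⊤}   OUT={b:-, c:-; rest ⊤}
  B4:   IN={b:-, c:-; rest ⊤}   OUT={b:-, c:-; rest ⊤}
  B5:   IN={b:-, c:-; rest ⊤}   OUT={a:+, b:-, c:-; rest ⊤}
  B6:   IN={b:-, c:-; rest ⊤}   OUT={b:-, c:-, f:+; rest ⊤}
  B7:   IN={b:-, c:-, f:+; rest ⊤}   OUT={b:-, c:-, d:-, f:+; rest ⊤}
  B8:   IN={b:-, c:-, d:-, f:+; rest ⊤}   OUT={b:-, c:-, d:-, e:+, f:+; rest ⊤}

Merge at B0 (entry node, so the boundary value (all ⊤) is joined with the incoming edge(s)): IN[B0] = (all ⊤) ⊔ OUT[B1] = {a: ⊤, b: ⊤, c: ⊤, d: ⊤, e: ⊤, f: ⊤}
Applying B0's transfer function to that IN value gives OUT[B0] (row B0 above).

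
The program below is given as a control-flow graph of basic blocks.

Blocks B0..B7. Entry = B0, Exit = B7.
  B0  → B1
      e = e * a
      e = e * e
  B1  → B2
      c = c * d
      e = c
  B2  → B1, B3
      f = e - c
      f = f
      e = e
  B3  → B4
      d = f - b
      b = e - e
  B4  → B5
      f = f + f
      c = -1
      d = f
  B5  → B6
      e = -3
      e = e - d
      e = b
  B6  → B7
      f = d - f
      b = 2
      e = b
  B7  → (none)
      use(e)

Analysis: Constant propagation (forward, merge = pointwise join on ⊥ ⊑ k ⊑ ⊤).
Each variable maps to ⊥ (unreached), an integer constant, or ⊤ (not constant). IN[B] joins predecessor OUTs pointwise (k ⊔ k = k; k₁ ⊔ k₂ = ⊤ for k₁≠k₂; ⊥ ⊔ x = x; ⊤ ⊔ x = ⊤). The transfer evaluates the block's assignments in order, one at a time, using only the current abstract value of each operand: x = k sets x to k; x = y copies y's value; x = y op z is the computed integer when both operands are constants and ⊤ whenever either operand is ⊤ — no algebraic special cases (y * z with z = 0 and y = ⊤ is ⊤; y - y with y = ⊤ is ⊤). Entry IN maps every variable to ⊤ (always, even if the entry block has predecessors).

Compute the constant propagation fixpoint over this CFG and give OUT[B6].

Answer: {a: ⊤, b: 2, c: -1, d: ⊤, e: 2, f: ⊤}

Derivation:
Per-block solution:
  B0:  IN=(all ⊤)  OUT=(all ⊤)
  B1:  IN=(all ⊤)  OUT=(all ⊤)
  B2:  IN=(all ⊤)  OUT=(all ⊤)
  B3:  IN=(all ⊤)  OUT=(all ⊤)
  B4:  IN=(all ⊤)  OUT={c:-1; rest ⊤}
  B5:  IN={c:-1; rest ⊤}  OUT={c:-1; rest ⊤}
  B6:  IN={c:-1; rest ⊤}  OUT={b:2, c:-1, e:2; rest ⊤}
  B7:  IN={b:2, c:-1, e:2; rest ⊤}  OUT={b:2, c:-1, e:2; rest ⊤}

Merge at B6: IN[B6] = OUT[B5] = {a: ⊤, b: ⊤, c: -1, d: ⊤, e: ⊤, f: ⊤}
Applying B6's transfer function to that IN value gives OUT[B6] (row B6 above).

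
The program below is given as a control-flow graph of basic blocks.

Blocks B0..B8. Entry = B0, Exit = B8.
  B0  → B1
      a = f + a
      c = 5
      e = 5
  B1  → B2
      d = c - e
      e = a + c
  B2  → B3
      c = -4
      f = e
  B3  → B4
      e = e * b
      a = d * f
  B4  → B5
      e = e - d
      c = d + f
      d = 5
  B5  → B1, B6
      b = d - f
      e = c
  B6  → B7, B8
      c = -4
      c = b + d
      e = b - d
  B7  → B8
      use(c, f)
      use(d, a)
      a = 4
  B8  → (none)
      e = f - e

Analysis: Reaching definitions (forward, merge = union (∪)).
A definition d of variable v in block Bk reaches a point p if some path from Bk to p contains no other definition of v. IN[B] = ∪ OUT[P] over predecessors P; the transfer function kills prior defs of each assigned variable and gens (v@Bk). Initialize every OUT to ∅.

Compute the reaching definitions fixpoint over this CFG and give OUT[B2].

Fixpoint table:
  B0:  IN={}  OUT={a@B0, c@B0, e@B0}
  B1:  IN={a@B0, a@B3, b@B5, c@B0, c@B4, d@B4, e@B0, e@B5, f@B2}  OUT={a@B0, a@B3, b@B5, c@B0, c@B4, d@B1, e@B1, f@B2}
  B2:  IN={a@B0, a@B3, b@B5, c@B0, c@B4, d@B1, e@B1, f@B2}  OUT={a@B0, a@B3, b@B5, c@B2, d@B1, e@B1, f@B2}
  B3:  IN={a@B0, a@B3, b@B5, c@B2, d@B1, e@B1, f@B2}  OUT={a@B3, b@B5, c@B2, d@B1, e@B3, f@B2}
  B4:  IN={a@B3, b@B5, c@B2, d@B1, e@B3, f@B2}  OUT={a@B3, b@B5, c@B4, d@B4, e@B4, f@B2}
  B5:  IN={a@B3, b@B5, c@B4, d@B4, e@B4, f@B2}  OUT={a@B3, b@B5, c@B4, d@B4, e@B5, f@B2}
  B6:  IN={a@B3, b@B5, c@B4, d@B4, e@B5, f@B2}  OUT={a@B3, b@B5, c@B6, d@B4, e@B6, f@B2}
  B7:  IN={a@B3, b@B5, c@B6, d@B4, e@B6, f@B2}  OUT={a@B7, b@B5, c@B6, d@B4, e@B6, f@B2}
  B8:  IN={a@B3, a@B7, b@B5, c@B6, d@B4, e@B6, f@B2}  OUT={a@B3, a@B7, b@B5, c@B6, d@B4, e@B8, f@B2}

Merge at B2: IN[B2] = OUT[B1] = {a@B0, a@B3, b@B5, c@B0, c@B4, d@B1, e@B1, f@B2}
Applying B2's transfer function to that IN value gives OUT[B2] (row B2 above).

Answer: {a@B0, a@B3, b@B5, c@B2, d@B1, e@B1, f@B2}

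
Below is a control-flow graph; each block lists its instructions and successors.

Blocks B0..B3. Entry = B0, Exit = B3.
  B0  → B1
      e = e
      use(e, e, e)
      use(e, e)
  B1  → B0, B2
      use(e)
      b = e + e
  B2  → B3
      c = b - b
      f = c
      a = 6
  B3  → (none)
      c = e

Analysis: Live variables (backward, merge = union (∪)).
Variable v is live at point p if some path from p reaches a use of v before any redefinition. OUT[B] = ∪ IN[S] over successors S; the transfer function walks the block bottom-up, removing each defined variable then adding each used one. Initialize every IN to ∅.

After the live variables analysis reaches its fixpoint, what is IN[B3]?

Answer: {e}

Working:
Converged values:
  B0: | IN={e} | OUT={e}
  B1: | IN={e} | OUT={b, e}
  B2: | IN={b, e} | OUT={e}
  B3: | IN={e} | OUT={}

B3 is the boundary node: OUT[B3] = {}
Applying B3's transfer function to that OUT value gives IN[B3] (row B3 above).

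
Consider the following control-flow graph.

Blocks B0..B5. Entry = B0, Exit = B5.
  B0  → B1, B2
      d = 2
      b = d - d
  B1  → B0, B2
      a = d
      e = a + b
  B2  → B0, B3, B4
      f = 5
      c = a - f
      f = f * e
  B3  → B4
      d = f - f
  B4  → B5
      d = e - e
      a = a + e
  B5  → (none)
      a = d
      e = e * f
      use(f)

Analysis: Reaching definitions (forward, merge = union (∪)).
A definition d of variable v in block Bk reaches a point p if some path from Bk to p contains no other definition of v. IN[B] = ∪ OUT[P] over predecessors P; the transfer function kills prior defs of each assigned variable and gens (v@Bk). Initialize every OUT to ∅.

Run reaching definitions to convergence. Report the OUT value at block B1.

Converged values:
  B0:   IN={a@B1, b@B0, c@B2, d@B0, e@B1, f@B2}   OUT={a@B1, b@B0, c@B2, d@B0, e@B1, f@B2}
  B1:   IN={a@B1, b@B0, c@B2, d@B0, e@B1, f@B2}   OUT={a@B1, b@B0, c@B2, d@B0, e@B1, f@B2}
  B2:   IN={a@B1, b@B0, c@B2, d@B0, e@B1, f@B2}   OUT={a@B1, b@B0, c@B2, d@B0, e@B1, f@B2}
  B3:   IN={a@B1, b@B0, c@B2, d@B0, e@B1, f@B2}   OUT={a@B1, b@B0, c@B2, d@B3, e@B1, f@B2}
  B4:   IN={a@B1, b@B0, c@B2, d@B0, d@B3, e@B1, f@B2}   OUT={a@B4, b@B0, c@B2, d@B4, e@B1, f@B2}
  B5:   IN={a@B4, b@B0, c@B2, d@B4, e@B1, f@B2}   OUT={a@B5, b@B0, c@B2, d@B4, e@B5, f@B2}

Merge at B1: IN[B1] = OUT[B0] = {a@B1, b@B0, c@B2, d@B0, e@B1, f@B2}
Applying B1's transfer function to that IN value gives OUT[B1] (row B1 above).

Answer: {a@B1, b@B0, c@B2, d@B0, e@B1, f@B2}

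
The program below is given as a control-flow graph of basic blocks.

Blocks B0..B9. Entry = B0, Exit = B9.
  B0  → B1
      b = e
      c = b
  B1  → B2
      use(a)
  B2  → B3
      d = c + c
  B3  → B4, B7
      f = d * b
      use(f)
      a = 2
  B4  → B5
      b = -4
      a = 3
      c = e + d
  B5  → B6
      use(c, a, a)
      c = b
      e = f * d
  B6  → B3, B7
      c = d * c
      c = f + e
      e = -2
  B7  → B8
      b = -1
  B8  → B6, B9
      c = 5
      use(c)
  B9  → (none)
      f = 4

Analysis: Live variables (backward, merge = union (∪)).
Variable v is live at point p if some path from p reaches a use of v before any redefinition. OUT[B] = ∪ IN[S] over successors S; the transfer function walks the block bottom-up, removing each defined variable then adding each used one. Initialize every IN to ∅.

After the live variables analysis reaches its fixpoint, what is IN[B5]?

Answer: {a, b, c, d, f}

Derivation:
Fixpoint table:
  B0:  IN={a, e}  OUT={a, b, c, e}
  B1:  IN={a, b, c, e}  OUT={b, c, e}
  B2:  IN={b, c, e}  OUT={b, d, e}
  B3:  IN={b, d, e}  OUT={d, e, f}
  B4:  IN={d, e, f}  OUT={a, b, c, d, f}
  B5:  IN={a, b, c, d, f}  OUT={b, c, d, e, f}
  B6:  IN={b, c, d, e, f}  OUT={b, d, e, f}
  B7:  IN={d, e, f}  OUT={b, d, e, f}
  B8:  IN={b, d, e, f}  OUT={b, c, d, e, f}
  B9:  IN={}  OUT={}

Merge at B5: OUT[B5] = IN[B6] = {b, c, d, e, f}
Applying B5's transfer function to that OUT value gives IN[B5] (row B5 above).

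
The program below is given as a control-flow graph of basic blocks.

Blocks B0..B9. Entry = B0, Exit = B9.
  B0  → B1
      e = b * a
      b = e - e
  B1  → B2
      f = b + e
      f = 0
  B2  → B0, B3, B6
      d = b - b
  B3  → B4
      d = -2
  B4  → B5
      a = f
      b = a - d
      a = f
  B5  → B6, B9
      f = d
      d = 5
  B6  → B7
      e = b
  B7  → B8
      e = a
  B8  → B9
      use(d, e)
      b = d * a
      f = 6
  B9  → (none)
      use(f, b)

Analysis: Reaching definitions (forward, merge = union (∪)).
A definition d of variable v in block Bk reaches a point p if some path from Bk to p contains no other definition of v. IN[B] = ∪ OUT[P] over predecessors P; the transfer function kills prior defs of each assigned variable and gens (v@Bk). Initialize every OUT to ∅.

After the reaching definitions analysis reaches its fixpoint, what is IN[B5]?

Answer: {a@B4, b@B4, d@B3, e@B0, f@B1}

Working:
Per-block solution:
  B0:  IN={b@B0, d@B2, e@B0, f@B1}  OUT={b@B0, d@B2, e@B0, f@B1}
  B1:  IN={b@B0, d@B2, e@B0, f@B1}  OUT={b@B0, d@B2, e@B0, f@B1}
  B2:  IN={b@B0, d@B2, e@B0, f@B1}  OUT={b@B0, d@B2, e@B0, f@B1}
  B3:  IN={b@B0, d@B2, e@B0, f@B1}  OUT={b@B0, d@B3, e@B0, f@B1}
  B4:  IN={b@B0, d@B3, e@B0, f@B1}  OUT={a@B4, b@B4, d@B3, e@B0, f@B1}
  B5:  IN={a@B4, b@B4, d@B3, e@B0, f@B1}  OUT={a@B4, b@B4, d@B5, e@B0, f@B5}
  B6:  IN={a@B4, b@B0, b@B4, d@B2, d@B5, e@B0, f@B1, f@B5}  OUT={a@B4, b@B0, b@B4, d@B2, d@B5, e@B6, f@B1, f@B5}
  B7:  IN={a@B4, b@B0, b@B4, d@B2, d@B5, e@B6, f@B1, f@B5}  OUT={a@B4, b@B0, b@B4, d@B2, d@B5, e@B7, f@B1, f@B5}
  B8:  IN={a@B4, b@B0, b@B4, d@B2, d@B5, e@B7, f@B1, f@B5}  OUT={a@B4, b@B8, d@B2, d@B5, e@B7, f@B8}
  B9:  IN={a@B4, b@B4, b@B8, d@B2, d@B5, e@B0, e@B7, f@B5, f@B8}  OUT={a@B4, b@B4, b@B8, d@B2, d@B5, e@B0, e@B7, f@B5, f@B8}

Merge at B5: IN[B5] = OUT[B4] = {a@B4, b@B4, d@B3, e@B0, f@B1}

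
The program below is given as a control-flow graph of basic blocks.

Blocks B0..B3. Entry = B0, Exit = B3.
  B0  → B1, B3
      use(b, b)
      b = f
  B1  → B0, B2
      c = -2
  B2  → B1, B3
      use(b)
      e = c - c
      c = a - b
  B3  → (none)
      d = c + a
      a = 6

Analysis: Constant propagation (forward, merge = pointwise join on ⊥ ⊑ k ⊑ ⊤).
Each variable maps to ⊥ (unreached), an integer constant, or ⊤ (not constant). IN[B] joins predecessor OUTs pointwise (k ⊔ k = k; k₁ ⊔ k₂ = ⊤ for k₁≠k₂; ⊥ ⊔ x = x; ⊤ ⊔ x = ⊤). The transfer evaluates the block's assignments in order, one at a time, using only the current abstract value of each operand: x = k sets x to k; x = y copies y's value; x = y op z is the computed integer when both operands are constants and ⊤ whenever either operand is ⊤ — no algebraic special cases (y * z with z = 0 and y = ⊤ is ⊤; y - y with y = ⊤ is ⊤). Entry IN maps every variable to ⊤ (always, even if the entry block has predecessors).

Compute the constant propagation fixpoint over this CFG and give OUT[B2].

Answer: {a: ⊤, b: ⊤, c: ⊤, d: ⊤, e: 0, f: ⊤}

Derivation:
Fixpoint table:
  B0: | IN=(all ⊤) | OUT=(all ⊤)
  B1: | IN=(all ⊤) | OUT={c:-2; rest ⊤}
  B2: | IN={c:-2; rest ⊤} | OUT={e:0; rest ⊤}
  B3: | IN=(all ⊤) | OUT={a:6; rest ⊤}

Merge at B2: IN[B2] = OUT[B1] = {a: ⊤, b: ⊤, c: -2, d: ⊤, e: ⊤, f: ⊤}
Applying B2's transfer function to that IN value gives OUT[B2] (row B2 above).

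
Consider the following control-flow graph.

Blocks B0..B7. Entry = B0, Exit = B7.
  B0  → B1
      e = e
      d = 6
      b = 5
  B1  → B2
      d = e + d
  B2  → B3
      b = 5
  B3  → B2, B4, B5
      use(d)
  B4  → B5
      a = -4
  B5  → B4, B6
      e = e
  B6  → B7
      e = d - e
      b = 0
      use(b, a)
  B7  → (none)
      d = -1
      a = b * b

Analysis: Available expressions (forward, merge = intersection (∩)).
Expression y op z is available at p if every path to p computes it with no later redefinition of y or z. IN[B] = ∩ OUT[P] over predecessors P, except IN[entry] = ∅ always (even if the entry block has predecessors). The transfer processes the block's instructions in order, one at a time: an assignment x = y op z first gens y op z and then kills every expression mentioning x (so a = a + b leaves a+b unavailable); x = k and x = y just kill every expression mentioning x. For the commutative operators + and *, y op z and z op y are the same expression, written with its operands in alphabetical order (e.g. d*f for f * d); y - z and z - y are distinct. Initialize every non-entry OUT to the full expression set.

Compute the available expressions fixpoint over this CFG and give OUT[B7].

Answer: {b*b}

Derivation:
Fixpoint table:
  B0:   IN={}   OUT={}
  B1:   IN={}   OUT={}
  B2:   IN={}   OUT={}
  B3:   IN={}   OUT={}
  B4:   IN={}   OUT={}
  B5:   IN={}   OUT={}
  B6:   IN={}   OUT={}
  B7:   IN={}   OUT={b*b}

Merge at B7: IN[B7] = OUT[B6] = {}
Applying B7's transfer function to that IN value gives OUT[B7] (row B7 above).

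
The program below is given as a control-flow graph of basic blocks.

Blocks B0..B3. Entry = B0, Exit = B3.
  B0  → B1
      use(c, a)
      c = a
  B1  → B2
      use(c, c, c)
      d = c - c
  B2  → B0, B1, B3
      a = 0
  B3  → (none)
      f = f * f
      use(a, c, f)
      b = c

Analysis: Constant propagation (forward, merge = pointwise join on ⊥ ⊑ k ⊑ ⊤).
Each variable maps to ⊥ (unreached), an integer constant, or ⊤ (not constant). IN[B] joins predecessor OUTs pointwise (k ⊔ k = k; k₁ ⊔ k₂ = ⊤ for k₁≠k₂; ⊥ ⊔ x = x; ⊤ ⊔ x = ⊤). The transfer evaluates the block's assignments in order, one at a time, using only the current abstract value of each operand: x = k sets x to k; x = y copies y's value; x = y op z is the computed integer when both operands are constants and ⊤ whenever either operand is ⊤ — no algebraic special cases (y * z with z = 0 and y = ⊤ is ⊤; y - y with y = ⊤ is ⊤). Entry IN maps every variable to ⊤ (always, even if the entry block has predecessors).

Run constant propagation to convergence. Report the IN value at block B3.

Converged values:
  B0:  IN=(all ⊤)  OUT=(all ⊤)
  B1:  IN=(all ⊤)  OUT=(all ⊤)
  B2:  IN=(all ⊤)  OUT={a:0; rest ⊤}
  B3:  IN={a:0; rest ⊤}  OUT={a:0; rest ⊤}

Merge at B3: IN[B3] = OUT[B2] = {a: 0, b: ⊤, c: ⊤, d: ⊤, e: ⊤, f: ⊤}

Answer: {a: 0, b: ⊤, c: ⊤, d: ⊤, e: ⊤, f: ⊤}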